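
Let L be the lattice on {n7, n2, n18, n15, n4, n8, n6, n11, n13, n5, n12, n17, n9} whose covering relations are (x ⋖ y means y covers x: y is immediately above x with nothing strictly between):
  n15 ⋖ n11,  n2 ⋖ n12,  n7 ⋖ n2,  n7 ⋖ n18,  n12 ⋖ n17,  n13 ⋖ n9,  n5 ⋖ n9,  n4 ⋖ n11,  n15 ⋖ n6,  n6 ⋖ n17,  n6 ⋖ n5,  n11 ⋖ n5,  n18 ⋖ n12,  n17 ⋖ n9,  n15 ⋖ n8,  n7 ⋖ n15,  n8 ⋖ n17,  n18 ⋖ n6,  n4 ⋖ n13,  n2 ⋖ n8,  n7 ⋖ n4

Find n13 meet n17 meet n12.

n7

Common lower bounds of {n13, n17, n12}: n7.
The greatest among these is n7.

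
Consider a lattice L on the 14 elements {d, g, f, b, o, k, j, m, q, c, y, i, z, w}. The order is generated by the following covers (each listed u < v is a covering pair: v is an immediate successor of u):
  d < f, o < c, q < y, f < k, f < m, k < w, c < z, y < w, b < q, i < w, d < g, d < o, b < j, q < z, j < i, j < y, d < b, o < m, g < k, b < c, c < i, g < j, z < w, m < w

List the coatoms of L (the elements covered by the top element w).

The coatoms are exactly the elements covered by w: i, k, m, y, z.

i, k, m, y, z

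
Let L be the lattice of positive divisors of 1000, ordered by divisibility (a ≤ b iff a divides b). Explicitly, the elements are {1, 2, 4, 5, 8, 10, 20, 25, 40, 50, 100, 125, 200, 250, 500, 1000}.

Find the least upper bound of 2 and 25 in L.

Common upper bounds of {2, 25}: 100, 1000, 200, 250, 50, 500.
The least among these is 50.

50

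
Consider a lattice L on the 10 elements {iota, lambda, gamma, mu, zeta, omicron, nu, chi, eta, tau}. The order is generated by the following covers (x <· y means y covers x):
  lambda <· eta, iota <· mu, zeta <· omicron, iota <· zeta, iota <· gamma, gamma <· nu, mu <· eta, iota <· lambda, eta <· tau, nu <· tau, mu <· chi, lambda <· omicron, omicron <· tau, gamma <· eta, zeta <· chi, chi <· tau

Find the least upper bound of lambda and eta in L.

Common upper bounds of {lambda, eta}: eta, tau.
The least among these is eta.

eta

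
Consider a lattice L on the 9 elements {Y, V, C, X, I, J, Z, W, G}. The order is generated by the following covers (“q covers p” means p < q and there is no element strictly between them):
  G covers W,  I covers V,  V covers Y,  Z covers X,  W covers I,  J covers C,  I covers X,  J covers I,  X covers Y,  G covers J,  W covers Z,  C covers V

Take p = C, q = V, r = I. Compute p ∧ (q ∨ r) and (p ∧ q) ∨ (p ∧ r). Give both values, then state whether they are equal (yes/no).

q ∨ r = I, so p ∧ (q ∨ r) = C ∧ I = V.
p ∧ q = V and p ∧ r = V, so (p ∧ q) ∨ (p ∧ r) = V ∨ V = V.
Equal: yes.

V; V; yes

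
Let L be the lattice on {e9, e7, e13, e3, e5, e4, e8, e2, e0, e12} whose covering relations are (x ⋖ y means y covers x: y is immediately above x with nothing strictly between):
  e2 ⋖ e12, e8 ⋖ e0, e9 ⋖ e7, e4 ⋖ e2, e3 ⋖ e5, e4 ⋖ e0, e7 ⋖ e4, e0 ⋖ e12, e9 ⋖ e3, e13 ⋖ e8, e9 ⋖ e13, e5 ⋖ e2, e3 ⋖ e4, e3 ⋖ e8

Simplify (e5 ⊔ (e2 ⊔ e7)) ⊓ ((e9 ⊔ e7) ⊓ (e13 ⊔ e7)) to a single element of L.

e7

e2 ∨ e7 = e2
e5 ∨ e2 = e2
e9 ∨ e7 = e7
e13 ∨ e7 = e0
e7 ∧ e0 = e7
e2 ∧ e7 = e7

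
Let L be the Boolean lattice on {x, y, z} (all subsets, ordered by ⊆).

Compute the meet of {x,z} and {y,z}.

{z}

Under ⊆, meet is intersection: {x,z} ∩ {y,z} = {z}.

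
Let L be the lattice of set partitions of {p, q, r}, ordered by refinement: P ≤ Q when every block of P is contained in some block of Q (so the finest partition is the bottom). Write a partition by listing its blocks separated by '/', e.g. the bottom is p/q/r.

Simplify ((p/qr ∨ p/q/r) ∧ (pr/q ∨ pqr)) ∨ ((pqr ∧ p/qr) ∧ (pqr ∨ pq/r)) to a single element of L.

p/qr ∨ p/q/r = p/qr
pr/q ∨ pqr = pqr
p/qr ∧ pqr = p/qr
pqr ∧ p/qr = p/qr
pqr ∨ pq/r = pqr
p/qr ∧ pqr = p/qr
p/qr ∨ p/qr = p/qr

p/qr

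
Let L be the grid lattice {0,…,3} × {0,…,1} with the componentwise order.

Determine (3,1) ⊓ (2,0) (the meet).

In a product of chains, the meet is componentwise min, giving (2,0).

(2,0)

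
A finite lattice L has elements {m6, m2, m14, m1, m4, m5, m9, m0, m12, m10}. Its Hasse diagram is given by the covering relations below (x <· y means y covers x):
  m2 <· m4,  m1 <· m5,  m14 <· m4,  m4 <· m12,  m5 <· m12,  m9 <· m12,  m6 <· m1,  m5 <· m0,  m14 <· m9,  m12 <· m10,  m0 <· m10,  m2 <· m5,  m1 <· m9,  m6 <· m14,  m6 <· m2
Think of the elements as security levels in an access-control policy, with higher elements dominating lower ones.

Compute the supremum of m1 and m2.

Common upper bounds of {m1, m2}: m0, m10, m12, m5.
The least among these is m5.

m5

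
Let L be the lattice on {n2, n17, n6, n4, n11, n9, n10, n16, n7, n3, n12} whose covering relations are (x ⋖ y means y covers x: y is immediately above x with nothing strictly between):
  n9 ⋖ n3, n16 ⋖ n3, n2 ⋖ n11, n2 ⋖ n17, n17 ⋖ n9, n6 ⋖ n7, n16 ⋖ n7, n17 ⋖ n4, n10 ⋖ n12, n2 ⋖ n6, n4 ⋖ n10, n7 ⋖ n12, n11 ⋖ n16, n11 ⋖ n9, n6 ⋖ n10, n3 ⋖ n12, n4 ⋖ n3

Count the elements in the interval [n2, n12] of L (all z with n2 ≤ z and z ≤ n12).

The interval [n2, n12] = {n10, n11, n12, n16, n17, n2, n3, n4, n6, n7, n9}, which has 11 elements.

11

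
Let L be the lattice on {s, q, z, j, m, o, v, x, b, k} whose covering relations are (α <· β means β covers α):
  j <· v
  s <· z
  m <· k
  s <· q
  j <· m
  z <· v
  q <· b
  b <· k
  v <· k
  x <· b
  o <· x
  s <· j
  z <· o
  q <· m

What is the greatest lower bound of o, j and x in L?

s

Common lower bounds of {o, j, x}: s.
The greatest among these is s.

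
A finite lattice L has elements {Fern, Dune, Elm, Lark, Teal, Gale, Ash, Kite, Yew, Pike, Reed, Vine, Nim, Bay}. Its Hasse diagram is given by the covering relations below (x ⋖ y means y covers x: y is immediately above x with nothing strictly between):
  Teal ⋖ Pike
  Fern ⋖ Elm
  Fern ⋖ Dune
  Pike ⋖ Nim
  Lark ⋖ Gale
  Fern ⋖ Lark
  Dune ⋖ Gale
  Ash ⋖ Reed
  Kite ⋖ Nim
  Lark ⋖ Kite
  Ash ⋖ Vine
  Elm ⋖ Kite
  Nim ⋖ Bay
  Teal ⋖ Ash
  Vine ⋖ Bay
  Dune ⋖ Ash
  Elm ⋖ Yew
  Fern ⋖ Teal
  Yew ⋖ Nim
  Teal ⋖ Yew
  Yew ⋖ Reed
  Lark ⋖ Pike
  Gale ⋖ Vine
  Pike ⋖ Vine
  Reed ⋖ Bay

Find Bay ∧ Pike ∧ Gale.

Lark

Common lower bounds of {Bay, Pike, Gale}: Fern, Lark.
The greatest among these is Lark.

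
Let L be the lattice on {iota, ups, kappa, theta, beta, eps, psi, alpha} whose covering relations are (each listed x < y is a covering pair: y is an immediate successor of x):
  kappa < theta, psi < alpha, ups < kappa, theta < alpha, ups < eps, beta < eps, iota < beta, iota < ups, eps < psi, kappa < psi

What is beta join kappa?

Common upper bounds of {beta, kappa}: alpha, psi.
The least among these is psi.

psi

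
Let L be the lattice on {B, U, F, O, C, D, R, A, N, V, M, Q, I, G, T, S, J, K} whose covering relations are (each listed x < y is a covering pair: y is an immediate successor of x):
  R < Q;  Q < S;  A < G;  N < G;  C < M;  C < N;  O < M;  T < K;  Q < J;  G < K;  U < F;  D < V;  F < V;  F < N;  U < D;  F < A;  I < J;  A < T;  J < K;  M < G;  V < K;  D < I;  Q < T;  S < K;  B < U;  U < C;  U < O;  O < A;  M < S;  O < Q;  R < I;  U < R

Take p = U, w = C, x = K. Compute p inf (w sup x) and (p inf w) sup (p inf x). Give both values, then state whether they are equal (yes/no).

U; U; yes

w sup x = K, so p inf (w sup x) = U inf K = U.
p inf w = U and p inf x = U, so (p inf w) sup (p inf x) = U sup U = U.
Equal: yes.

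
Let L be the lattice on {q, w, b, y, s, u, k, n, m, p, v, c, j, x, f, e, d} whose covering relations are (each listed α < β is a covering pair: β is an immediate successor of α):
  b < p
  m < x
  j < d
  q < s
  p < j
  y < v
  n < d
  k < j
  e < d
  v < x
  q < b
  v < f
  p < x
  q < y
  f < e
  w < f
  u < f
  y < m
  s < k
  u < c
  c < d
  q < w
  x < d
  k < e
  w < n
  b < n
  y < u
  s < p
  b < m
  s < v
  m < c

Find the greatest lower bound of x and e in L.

v

Common lower bounds of {x, e}: q, s, v, y.
The greatest among these is v.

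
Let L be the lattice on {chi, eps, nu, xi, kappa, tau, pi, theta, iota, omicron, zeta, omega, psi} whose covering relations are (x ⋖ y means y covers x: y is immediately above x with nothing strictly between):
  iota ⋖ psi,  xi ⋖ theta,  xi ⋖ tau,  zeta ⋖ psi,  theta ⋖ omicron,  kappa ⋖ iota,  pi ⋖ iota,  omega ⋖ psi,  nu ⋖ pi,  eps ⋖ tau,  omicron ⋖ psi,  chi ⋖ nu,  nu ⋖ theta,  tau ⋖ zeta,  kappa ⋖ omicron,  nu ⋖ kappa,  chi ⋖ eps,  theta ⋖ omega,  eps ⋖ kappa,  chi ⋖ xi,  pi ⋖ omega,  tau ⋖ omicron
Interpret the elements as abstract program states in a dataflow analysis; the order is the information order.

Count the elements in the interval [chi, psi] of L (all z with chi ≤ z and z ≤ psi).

The interval [chi, psi] = {chi, eps, iota, kappa, nu, omega, omicron, pi, psi, tau, theta, xi, zeta}, which has 13 elements.

13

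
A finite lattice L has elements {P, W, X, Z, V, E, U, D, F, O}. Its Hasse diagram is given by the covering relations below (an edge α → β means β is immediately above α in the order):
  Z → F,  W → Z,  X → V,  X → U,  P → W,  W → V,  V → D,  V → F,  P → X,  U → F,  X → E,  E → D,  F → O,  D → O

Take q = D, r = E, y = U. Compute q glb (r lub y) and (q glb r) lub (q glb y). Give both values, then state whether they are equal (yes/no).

r lub y = O, so q glb (r lub y) = D glb O = D.
q glb r = E and q glb y = X, so (q glb r) lub (q glb y) = E lub X = E.
Equal: no.

D; E; no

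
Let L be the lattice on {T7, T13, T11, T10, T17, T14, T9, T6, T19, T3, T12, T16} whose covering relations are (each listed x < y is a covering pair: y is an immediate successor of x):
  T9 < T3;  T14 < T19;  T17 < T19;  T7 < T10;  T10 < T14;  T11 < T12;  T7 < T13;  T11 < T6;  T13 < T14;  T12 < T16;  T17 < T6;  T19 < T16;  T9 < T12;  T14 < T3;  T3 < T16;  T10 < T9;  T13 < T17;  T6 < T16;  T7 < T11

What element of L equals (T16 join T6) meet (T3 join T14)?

T16 ∨ T6 = T16
T3 ∨ T14 = T3
T16 ∧ T3 = T3

T3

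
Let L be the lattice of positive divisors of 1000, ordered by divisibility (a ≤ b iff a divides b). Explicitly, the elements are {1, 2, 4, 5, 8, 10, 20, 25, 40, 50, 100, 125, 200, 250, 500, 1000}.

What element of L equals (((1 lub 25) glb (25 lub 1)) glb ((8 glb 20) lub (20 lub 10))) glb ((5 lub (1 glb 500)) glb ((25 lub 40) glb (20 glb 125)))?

1 ∨ 25 = 25
25 ∨ 1 = 25
25 ∧ 25 = 25
8 ∧ 20 = 4
20 ∨ 10 = 20
4 ∨ 20 = 20
25 ∧ 20 = 5
1 ∧ 500 = 1
5 ∨ 1 = 5
25 ∨ 40 = 200
20 ∧ 125 = 5
200 ∧ 5 = 5
5 ∧ 5 = 5
5 ∧ 5 = 5

5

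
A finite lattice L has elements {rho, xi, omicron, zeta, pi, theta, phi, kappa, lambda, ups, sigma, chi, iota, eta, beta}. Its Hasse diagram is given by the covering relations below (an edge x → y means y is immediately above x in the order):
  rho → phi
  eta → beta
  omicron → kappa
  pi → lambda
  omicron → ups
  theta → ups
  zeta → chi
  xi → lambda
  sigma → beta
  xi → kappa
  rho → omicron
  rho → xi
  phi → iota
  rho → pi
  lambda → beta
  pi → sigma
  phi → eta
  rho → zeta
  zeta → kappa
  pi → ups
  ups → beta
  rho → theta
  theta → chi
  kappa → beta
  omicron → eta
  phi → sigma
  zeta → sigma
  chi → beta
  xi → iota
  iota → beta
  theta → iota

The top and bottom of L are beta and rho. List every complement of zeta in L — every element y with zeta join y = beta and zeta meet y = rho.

eta, iota, lambda, ups

Need y with zeta ∨ y = beta and zeta ∧ y = rho.
Checking each element gives: eta, iota, lambda, ups.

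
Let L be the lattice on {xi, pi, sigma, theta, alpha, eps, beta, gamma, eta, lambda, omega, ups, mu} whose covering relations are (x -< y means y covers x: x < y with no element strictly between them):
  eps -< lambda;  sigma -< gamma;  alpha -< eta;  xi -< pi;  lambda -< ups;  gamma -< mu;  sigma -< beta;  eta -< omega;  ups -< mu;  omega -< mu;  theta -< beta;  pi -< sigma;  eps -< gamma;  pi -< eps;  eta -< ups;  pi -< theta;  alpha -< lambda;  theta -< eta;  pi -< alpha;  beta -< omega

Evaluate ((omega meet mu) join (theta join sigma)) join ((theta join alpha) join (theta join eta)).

omega ∧ mu = omega
theta ∨ sigma = beta
omega ∨ beta = omega
theta ∨ alpha = eta
theta ∨ eta = eta
eta ∨ eta = eta
omega ∨ eta = omega

omega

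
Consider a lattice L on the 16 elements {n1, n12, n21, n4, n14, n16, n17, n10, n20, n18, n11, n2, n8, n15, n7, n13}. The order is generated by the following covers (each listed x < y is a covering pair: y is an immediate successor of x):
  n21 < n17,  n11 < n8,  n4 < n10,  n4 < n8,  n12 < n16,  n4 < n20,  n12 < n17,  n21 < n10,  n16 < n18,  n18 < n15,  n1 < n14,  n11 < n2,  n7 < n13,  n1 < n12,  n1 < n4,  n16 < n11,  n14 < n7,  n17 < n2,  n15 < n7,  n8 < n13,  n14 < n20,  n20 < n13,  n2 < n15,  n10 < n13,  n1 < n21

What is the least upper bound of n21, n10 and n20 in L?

Common upper bounds of {n21, n10, n20}: n13.
The least among these is n13.

n13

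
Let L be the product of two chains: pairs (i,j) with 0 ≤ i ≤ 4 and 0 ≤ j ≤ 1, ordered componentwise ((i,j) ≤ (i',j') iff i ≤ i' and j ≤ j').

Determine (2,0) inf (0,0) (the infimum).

(0,0)

In a product of chains, the meet is componentwise min, giving (0,0).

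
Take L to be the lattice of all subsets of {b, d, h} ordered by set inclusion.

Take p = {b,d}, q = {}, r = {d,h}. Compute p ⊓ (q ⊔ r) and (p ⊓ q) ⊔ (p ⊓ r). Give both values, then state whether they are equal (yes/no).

{d}; {d}; yes

q ⊔ r = {d,h}, so p ⊓ (q ⊔ r) = {b,d} ⊓ {d,h} = {d}.
p ⊓ q = {} and p ⊓ r = {d}, so (p ⊓ q) ⊔ (p ⊓ r) = {} ⊔ {d} = {d}.
Equal: yes.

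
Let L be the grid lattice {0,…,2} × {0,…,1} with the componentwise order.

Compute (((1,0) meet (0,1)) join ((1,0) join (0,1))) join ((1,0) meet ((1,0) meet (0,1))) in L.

(1,0) ∧ (0,1) = (0,0)
(1,0) ∨ (0,1) = (1,1)
(0,0) ∨ (1,1) = (1,1)
(1,0) ∧ (0,1) = (0,0)
(1,0) ∧ (0,0) = (0,0)
(1,1) ∨ (0,0) = (1,1)

(1,1)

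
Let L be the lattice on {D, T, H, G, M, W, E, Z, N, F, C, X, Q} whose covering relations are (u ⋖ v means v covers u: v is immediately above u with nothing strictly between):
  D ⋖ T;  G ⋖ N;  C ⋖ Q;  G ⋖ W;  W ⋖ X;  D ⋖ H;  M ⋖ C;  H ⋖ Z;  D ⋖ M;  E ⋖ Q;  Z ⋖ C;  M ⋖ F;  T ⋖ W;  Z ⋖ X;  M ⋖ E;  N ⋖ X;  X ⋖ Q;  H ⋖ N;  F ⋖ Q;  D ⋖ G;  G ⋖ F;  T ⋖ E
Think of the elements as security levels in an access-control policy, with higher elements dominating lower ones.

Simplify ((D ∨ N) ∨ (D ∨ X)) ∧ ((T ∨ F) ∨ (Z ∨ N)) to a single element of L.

X

D ∨ N = N
D ∨ X = X
N ∨ X = X
T ∨ F = Q
Z ∨ N = X
Q ∨ X = Q
X ∧ Q = X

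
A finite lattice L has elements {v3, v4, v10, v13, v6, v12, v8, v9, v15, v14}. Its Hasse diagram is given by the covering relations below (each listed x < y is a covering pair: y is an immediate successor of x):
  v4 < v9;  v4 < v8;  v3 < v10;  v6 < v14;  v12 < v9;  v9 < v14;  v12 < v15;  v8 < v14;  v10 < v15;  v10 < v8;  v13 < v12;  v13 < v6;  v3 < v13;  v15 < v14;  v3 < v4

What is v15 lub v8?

v14

Common upper bounds of {v15, v8}: v14.
The least among these is v14.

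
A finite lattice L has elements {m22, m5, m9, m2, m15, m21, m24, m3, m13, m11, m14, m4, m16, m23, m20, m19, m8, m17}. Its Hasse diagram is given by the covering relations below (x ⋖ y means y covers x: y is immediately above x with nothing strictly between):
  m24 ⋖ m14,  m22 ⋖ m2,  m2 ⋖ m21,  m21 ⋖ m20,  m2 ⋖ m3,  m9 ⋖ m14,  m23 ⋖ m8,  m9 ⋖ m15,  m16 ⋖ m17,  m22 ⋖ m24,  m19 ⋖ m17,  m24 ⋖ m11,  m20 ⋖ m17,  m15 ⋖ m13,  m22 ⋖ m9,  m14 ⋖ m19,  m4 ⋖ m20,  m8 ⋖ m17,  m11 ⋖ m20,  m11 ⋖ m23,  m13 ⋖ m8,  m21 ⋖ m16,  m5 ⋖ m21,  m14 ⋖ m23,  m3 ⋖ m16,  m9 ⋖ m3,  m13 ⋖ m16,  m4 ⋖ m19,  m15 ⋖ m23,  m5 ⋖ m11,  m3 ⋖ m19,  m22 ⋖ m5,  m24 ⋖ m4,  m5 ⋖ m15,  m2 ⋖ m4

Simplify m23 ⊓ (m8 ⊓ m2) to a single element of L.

m22

m8 ∧ m2 = m22
m23 ∧ m22 = m22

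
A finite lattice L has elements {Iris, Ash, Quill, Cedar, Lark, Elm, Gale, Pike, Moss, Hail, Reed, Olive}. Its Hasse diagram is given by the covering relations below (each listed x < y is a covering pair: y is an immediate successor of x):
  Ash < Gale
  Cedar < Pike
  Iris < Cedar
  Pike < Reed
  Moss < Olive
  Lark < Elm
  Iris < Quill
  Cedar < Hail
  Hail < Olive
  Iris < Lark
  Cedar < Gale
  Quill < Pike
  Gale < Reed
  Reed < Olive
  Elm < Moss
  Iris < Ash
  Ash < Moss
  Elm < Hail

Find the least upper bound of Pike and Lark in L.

Common upper bounds of {Pike, Lark}: Olive.
The least among these is Olive.

Olive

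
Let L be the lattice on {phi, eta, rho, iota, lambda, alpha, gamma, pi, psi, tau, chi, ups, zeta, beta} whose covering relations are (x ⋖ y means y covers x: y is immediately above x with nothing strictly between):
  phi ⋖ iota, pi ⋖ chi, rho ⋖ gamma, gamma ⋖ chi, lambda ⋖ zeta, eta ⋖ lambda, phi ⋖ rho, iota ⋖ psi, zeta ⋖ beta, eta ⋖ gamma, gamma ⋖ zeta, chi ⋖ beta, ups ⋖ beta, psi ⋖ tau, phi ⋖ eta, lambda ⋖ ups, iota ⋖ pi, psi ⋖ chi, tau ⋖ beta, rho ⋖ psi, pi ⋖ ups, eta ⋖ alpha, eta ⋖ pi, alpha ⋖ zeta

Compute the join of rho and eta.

gamma

Common upper bounds of {rho, eta}: beta, chi, gamma, zeta.
The least among these is gamma.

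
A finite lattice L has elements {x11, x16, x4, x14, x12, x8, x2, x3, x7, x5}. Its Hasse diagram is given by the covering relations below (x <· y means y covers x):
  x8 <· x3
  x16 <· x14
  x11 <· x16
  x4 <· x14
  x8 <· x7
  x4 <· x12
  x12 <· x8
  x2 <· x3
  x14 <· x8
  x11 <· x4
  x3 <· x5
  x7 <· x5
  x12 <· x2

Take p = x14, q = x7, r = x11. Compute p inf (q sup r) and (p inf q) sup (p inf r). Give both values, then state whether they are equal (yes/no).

x14; x14; yes

q sup r = x7, so p inf (q sup r) = x14 inf x7 = x14.
p inf q = x14 and p inf r = x11, so (p inf q) sup (p inf r) = x14 sup x11 = x14.
Equal: yes.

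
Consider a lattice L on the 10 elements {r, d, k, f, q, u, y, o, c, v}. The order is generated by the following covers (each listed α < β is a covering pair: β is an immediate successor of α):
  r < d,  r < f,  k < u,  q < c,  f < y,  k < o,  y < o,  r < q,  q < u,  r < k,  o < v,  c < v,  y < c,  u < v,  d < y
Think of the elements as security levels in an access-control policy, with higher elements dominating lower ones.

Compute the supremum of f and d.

Common upper bounds of {f, d}: c, o, v, y.
The least among these is y.

y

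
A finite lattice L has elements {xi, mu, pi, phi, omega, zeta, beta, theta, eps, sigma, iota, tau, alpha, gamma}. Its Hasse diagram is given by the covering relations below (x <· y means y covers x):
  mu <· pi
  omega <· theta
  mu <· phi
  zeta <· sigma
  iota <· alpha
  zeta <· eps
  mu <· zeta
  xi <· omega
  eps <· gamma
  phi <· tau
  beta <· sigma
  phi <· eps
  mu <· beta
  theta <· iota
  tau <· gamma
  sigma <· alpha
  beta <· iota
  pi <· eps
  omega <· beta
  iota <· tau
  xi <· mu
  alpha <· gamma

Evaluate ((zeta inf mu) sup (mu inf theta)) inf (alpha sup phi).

zeta ∧ mu = mu
mu ∧ theta = xi
mu ∨ xi = mu
alpha ∨ phi = gamma
mu ∧ gamma = mu

mu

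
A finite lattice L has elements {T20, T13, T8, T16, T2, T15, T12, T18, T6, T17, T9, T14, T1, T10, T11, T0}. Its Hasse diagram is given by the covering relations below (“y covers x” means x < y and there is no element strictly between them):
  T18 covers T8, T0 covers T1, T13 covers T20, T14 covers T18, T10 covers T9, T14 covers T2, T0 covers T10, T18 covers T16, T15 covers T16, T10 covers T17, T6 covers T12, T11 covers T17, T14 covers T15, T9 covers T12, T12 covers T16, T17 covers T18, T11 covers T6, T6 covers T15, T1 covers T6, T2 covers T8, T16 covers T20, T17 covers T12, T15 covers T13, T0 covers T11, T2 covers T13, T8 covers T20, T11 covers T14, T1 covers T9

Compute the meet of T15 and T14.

Common lower bounds of {T15, T14}: T13, T15, T16, T20.
The greatest among these is T15.

T15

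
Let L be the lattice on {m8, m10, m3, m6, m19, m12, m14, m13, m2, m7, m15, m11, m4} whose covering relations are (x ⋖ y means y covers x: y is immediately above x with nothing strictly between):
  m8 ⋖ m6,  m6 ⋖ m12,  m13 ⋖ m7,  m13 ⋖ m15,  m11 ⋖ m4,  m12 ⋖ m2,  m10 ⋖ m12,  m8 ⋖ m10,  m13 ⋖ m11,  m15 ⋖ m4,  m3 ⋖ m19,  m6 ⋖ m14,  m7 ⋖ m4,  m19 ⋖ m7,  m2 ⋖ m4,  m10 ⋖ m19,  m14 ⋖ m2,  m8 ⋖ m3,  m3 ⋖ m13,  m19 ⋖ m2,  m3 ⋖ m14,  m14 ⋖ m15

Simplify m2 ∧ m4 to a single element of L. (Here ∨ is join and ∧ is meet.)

m2

m2 ∧ m4 = m2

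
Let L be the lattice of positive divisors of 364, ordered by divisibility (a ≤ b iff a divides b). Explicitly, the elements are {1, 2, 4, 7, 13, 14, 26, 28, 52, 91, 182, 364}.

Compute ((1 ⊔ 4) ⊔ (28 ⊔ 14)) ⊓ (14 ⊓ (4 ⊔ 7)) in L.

14

1 ∨ 4 = 4
28 ∨ 14 = 28
4 ∨ 28 = 28
4 ∨ 7 = 28
14 ∧ 28 = 14
28 ∧ 14 = 14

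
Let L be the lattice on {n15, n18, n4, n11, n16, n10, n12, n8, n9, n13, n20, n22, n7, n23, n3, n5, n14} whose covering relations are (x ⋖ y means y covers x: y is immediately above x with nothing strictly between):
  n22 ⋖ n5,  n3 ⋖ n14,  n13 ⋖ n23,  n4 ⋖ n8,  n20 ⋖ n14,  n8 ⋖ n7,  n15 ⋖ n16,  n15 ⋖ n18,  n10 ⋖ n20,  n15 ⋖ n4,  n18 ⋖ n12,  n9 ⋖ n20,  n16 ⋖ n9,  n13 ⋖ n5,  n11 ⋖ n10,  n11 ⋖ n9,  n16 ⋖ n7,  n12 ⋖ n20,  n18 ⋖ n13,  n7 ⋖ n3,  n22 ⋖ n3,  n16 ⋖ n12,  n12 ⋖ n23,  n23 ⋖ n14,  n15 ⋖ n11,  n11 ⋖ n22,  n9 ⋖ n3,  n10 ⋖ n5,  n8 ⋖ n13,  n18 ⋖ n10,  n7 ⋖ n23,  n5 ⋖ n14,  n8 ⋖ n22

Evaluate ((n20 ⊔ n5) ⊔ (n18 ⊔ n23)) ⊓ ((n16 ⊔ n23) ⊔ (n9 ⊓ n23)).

n23

n20 ∨ n5 = n14
n18 ∨ n23 = n23
n14 ∨ n23 = n14
n16 ∨ n23 = n23
n9 ∧ n23 = n16
n23 ∨ n16 = n23
n14 ∧ n23 = n23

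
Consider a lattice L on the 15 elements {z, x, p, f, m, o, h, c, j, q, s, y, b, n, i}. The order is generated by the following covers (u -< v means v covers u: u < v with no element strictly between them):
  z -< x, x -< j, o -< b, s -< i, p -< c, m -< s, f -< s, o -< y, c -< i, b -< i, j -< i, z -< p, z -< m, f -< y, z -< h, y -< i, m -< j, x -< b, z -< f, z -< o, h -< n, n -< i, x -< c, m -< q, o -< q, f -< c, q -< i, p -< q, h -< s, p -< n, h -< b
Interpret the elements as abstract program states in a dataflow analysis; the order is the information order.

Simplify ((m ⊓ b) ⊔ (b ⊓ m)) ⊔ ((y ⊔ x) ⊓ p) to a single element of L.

p

m ∧ b = z
b ∧ m = z
z ∨ z = z
y ∨ x = i
i ∧ p = p
z ∨ p = p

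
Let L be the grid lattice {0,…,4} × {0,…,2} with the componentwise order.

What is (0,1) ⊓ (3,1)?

(0,1)

Common lower bounds of {(0,1), (3,1)}: (0,0), (0,1).
The greatest among these is (0,1).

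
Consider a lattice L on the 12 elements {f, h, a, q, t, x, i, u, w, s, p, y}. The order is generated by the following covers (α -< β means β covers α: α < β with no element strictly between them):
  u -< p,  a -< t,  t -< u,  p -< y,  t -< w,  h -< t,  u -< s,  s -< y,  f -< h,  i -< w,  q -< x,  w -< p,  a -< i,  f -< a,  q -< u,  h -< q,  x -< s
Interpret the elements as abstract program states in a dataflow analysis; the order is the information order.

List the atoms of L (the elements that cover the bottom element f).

a, h

The atoms are exactly the elements that cover f: a, h.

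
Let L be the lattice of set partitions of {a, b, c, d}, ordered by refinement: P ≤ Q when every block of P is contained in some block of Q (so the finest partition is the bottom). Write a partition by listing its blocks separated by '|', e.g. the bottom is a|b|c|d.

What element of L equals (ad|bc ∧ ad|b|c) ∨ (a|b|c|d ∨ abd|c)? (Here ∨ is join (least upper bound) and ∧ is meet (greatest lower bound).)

ad|bc ∧ ad|b|c = ad|b|c
a|b|c|d ∨ abd|c = abd|c
ad|b|c ∨ abd|c = abd|c

abd|c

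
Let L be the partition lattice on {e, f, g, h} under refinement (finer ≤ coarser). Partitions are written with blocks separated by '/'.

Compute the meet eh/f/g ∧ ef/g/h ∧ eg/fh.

The meet (common refinement) of eh/f/g, ef/g/h, eg/fh intersects blocks pairwise, giving e/f/g/h.

e/f/g/h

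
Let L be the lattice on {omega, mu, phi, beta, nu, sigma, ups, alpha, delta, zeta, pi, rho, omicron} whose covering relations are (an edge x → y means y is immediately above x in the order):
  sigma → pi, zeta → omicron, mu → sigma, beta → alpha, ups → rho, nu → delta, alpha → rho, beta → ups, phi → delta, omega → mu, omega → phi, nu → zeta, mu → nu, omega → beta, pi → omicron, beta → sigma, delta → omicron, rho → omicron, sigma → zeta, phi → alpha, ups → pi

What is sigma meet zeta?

sigma

Common lower bounds of {sigma, zeta}: beta, mu, omega, sigma.
The greatest among these is sigma.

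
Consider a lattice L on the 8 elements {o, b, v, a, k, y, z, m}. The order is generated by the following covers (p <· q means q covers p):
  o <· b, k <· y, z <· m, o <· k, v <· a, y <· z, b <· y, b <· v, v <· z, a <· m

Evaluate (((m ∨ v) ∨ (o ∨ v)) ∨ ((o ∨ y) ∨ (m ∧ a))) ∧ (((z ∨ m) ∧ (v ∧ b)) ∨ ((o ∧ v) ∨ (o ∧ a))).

b

m ∨ v = m
o ∨ v = v
m ∨ v = m
o ∨ y = y
m ∧ a = a
y ∨ a = m
m ∨ m = m
z ∨ m = m
v ∧ b = b
m ∧ b = b
o ∧ v = o
o ∧ a = o
o ∨ o = o
b ∨ o = b
m ∧ b = b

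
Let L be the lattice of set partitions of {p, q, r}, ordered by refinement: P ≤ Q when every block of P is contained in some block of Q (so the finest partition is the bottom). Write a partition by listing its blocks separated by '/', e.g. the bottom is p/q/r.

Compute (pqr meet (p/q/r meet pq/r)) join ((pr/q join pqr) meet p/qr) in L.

p/q/r ∧ pq/r = p/q/r
pqr ∧ p/q/r = p/q/r
pr/q ∨ pqr = pqr
pqr ∧ p/qr = p/qr
p/q/r ∨ p/qr = p/qr

p/qr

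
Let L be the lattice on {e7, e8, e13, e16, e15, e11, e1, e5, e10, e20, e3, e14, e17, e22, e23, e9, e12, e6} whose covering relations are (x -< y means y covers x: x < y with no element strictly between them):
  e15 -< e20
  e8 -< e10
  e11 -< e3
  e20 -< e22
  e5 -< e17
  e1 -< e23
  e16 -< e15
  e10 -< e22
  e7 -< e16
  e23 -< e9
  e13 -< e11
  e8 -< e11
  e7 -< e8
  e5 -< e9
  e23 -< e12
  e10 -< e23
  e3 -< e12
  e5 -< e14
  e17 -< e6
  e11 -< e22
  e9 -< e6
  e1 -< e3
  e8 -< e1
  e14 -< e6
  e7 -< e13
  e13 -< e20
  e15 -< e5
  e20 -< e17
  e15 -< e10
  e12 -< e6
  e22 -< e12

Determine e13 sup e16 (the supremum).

Common upper bounds of {e13, e16}: e12, e17, e20, e22, e6.
The least among these is e20.

e20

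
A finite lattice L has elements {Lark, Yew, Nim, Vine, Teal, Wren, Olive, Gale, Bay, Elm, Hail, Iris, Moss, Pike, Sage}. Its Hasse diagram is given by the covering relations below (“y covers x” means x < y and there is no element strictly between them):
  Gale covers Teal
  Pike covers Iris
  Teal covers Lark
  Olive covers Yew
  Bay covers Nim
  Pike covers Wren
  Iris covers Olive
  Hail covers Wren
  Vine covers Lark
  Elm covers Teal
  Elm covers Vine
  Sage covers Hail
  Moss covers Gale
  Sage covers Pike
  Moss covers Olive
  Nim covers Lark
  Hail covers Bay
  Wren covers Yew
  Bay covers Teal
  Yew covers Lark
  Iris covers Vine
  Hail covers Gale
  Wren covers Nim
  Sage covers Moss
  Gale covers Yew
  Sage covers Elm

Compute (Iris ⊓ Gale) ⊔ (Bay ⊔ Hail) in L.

Hail

Iris ∧ Gale = Yew
Bay ∨ Hail = Hail
Yew ∨ Hail = Hail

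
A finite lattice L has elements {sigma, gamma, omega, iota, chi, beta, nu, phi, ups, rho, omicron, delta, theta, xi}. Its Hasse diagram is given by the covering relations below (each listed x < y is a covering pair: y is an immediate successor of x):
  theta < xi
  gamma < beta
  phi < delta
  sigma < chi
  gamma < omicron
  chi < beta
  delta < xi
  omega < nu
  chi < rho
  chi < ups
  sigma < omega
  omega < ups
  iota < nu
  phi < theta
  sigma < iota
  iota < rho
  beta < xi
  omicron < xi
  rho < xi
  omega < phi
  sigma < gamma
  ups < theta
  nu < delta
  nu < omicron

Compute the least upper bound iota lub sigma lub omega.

Common upper bounds of {iota, sigma, omega}: delta, nu, omicron, xi.
The least among these is nu.

nu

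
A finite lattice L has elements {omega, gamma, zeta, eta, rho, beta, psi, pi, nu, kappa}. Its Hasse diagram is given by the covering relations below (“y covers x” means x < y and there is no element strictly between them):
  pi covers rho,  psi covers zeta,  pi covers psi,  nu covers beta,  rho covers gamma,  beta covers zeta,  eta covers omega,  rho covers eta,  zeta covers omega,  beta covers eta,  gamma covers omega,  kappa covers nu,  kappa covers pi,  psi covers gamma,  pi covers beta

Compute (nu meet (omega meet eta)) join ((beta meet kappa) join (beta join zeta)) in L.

omega ∧ eta = omega
nu ∧ omega = omega
beta ∧ kappa = beta
beta ∨ zeta = beta
beta ∨ beta = beta
omega ∨ beta = beta

beta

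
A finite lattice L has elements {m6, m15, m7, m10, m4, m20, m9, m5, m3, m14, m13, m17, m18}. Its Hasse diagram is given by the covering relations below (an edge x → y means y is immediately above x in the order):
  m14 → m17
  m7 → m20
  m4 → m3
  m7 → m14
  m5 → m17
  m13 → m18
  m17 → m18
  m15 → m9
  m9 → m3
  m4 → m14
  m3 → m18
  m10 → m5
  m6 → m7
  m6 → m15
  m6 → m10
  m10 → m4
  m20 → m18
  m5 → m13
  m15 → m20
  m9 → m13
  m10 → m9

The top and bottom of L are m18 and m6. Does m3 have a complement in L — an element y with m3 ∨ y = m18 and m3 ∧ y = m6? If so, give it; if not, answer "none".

m7

Need y with m3 ∨ y = m18 and m3 ∧ y = m6.
Checking each element gives: m7.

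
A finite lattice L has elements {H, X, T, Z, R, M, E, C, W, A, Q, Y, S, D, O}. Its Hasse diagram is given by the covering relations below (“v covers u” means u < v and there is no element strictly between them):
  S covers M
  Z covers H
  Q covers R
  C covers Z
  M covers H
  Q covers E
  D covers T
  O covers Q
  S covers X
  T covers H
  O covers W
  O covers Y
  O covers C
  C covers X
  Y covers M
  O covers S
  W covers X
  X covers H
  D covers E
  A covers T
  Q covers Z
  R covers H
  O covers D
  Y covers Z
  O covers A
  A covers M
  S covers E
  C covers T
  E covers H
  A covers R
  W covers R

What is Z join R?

Q

Common upper bounds of {Z, R}: O, Q.
The least among these is Q.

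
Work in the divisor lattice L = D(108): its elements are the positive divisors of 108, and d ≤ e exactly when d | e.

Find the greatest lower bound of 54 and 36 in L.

Common lower bounds of {54, 36}: 1, 18, 2, 3, 6, 9.
The greatest among these is 18.

18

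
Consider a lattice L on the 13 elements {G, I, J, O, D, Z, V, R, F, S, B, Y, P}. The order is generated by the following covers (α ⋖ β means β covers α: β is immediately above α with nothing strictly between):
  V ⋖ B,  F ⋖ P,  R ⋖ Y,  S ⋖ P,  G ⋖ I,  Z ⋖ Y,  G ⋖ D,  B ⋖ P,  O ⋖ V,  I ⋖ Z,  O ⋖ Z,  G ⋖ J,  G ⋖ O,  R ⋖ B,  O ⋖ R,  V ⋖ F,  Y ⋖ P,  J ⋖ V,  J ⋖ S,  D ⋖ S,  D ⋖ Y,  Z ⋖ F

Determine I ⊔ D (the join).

Y

Common upper bounds of {I, D}: P, Y.
The least among these is Y.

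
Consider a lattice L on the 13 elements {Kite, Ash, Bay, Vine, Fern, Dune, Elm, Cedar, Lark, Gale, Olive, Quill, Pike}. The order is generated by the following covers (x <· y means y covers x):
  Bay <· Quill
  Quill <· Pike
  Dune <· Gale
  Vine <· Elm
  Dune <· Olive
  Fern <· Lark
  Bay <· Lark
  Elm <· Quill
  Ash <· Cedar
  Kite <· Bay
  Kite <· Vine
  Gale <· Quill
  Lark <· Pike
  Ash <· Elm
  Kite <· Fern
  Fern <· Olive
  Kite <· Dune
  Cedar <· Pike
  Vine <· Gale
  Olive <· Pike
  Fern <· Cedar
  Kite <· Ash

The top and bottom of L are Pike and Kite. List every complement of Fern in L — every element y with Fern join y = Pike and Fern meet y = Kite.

Need y with Fern ∨ y = Pike and Fern ∧ y = Kite.
Checking each element gives: Elm, Gale, Quill, Vine.

Elm, Gale, Quill, Vine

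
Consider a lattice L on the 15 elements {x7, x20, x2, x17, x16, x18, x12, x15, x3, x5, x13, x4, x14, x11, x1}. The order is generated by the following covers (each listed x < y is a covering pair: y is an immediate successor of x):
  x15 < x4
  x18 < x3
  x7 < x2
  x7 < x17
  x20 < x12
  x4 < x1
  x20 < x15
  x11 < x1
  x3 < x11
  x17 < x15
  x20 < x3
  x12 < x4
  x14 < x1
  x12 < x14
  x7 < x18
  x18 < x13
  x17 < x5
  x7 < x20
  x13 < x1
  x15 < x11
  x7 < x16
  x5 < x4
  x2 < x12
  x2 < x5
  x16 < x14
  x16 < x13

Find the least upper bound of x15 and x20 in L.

Common upper bounds of {x15, x20}: x1, x11, x15, x4.
The least among these is x15.

x15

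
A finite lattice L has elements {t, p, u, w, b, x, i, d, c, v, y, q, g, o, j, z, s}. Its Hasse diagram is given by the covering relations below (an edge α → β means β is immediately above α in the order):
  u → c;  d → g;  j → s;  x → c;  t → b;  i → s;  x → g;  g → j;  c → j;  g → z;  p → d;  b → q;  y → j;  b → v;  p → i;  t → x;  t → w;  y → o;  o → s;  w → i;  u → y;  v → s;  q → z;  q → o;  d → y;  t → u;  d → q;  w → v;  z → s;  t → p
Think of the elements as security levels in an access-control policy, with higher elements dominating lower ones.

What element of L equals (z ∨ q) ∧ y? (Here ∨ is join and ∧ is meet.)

z ∨ q = z
z ∧ y = d

d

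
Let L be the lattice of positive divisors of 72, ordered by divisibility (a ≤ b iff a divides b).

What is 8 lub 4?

8

In the divisibility order, the join is the least common multiple: lcm(8, 4) = 8.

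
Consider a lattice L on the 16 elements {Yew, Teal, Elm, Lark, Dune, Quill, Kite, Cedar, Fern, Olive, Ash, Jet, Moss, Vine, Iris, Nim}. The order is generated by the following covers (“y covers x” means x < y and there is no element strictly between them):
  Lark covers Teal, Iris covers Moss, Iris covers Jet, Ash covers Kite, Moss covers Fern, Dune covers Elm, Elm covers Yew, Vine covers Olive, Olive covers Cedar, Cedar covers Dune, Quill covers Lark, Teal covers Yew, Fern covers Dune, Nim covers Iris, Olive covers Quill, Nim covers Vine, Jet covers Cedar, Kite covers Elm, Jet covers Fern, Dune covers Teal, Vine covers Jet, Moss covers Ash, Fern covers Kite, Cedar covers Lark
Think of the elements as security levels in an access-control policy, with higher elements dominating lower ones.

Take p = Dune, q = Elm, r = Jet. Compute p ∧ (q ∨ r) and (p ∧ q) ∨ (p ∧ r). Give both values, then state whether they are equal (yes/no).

Dune; Dune; yes

q ∨ r = Jet, so p ∧ (q ∨ r) = Dune ∧ Jet = Dune.
p ∧ q = Elm and p ∧ r = Dune, so (p ∧ q) ∨ (p ∧ r) = Elm ∨ Dune = Dune.
Equal: yes.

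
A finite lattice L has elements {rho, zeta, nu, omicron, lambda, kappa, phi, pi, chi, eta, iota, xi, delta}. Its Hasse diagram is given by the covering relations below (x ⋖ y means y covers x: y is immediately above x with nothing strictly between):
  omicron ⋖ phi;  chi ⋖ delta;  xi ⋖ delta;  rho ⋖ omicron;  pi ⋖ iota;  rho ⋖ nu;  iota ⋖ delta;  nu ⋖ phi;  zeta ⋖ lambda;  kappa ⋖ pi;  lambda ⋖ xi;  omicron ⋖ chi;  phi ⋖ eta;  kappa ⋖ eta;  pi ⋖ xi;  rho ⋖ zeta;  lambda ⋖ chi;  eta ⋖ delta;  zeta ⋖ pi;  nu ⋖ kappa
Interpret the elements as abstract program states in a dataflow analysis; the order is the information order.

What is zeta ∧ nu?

rho

Common lower bounds of {zeta, nu}: rho.
The greatest among these is rho.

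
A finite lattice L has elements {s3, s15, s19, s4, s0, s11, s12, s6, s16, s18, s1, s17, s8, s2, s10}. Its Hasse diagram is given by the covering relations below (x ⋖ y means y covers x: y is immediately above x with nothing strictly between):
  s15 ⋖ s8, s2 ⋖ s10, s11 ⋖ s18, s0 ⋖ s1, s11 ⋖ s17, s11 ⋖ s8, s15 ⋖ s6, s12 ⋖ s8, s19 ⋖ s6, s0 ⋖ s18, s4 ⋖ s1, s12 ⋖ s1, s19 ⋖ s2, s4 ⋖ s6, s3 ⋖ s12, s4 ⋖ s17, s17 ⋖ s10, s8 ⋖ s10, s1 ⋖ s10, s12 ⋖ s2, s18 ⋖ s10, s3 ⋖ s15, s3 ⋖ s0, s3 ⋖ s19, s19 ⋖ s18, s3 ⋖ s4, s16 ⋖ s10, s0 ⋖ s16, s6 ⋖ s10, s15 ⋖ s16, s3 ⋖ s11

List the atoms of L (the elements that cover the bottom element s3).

s0, s11, s12, s15, s19, s4

The atoms are exactly the elements that cover s3: s0, s11, s12, s15, s19, s4.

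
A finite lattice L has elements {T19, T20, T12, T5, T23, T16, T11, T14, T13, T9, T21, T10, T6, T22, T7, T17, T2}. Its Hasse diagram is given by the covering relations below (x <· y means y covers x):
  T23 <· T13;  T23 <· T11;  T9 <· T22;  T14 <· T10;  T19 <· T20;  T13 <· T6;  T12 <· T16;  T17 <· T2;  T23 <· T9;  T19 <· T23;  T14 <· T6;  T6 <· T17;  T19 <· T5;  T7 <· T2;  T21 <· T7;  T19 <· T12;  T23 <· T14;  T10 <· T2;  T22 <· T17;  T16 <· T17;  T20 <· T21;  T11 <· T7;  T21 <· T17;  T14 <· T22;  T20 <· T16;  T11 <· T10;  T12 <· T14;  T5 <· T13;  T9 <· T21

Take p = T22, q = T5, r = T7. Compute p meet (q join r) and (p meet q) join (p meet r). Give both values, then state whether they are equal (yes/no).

T22; T9; no

q join r = T2, so p meet (q join r) = T22 meet T2 = T22.
p meet q = T19 and p meet r = T9, so (p meet q) join (p meet r) = T19 join T9 = T9.
Equal: no.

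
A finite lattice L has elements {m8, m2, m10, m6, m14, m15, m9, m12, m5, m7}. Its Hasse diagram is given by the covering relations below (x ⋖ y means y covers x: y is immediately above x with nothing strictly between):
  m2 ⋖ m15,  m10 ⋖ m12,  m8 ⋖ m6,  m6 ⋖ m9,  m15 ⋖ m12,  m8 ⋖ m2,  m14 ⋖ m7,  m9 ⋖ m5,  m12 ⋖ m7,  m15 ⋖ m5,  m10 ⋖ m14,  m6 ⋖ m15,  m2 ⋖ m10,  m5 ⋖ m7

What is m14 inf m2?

m2

Common lower bounds of {m14, m2}: m2, m8.
The greatest among these is m2.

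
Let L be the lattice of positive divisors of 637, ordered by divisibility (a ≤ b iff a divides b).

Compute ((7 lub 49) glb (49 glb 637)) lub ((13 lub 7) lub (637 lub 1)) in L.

637

7 ∨ 49 = 49
49 ∧ 637 = 49
49 ∧ 49 = 49
13 ∨ 7 = 91
637 ∨ 1 = 637
91 ∨ 637 = 637
49 ∨ 637 = 637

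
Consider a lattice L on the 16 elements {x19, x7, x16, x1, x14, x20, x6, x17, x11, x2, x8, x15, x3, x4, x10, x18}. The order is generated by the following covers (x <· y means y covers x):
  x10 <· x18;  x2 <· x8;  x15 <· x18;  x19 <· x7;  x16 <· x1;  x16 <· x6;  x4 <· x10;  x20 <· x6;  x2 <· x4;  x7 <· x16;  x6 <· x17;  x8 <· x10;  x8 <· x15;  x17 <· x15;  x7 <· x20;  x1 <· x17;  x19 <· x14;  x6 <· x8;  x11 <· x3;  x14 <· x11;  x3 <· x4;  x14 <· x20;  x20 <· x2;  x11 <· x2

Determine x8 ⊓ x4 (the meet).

x2

Common lower bounds of {x8, x4}: x11, x14, x19, x2, x20, x7.
The greatest among these is x2.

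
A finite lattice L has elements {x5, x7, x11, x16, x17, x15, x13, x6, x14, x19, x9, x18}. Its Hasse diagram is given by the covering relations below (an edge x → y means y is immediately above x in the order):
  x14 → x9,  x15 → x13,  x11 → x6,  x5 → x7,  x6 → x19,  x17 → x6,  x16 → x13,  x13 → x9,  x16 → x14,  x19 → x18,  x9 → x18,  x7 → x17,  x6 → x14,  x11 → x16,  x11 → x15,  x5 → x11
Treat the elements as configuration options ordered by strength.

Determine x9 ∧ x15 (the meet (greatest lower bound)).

x15

Common lower bounds of {x9, x15}: x11, x15, x5.
The greatest among these is x15.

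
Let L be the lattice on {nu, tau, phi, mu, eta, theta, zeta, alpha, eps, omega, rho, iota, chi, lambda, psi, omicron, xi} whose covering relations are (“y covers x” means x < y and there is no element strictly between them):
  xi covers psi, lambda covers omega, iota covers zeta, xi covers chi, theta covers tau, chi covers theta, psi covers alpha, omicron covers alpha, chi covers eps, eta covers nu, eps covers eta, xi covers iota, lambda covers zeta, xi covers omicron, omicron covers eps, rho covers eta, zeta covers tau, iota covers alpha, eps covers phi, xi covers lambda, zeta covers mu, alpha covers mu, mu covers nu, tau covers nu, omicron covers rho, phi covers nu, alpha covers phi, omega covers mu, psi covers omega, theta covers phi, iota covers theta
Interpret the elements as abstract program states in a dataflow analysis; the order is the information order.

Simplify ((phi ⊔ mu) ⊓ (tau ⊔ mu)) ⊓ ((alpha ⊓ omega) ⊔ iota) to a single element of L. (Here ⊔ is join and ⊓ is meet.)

mu

phi ∨ mu = alpha
tau ∨ mu = zeta
alpha ∧ zeta = mu
alpha ∧ omega = mu
mu ∨ iota = iota
mu ∧ iota = mu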